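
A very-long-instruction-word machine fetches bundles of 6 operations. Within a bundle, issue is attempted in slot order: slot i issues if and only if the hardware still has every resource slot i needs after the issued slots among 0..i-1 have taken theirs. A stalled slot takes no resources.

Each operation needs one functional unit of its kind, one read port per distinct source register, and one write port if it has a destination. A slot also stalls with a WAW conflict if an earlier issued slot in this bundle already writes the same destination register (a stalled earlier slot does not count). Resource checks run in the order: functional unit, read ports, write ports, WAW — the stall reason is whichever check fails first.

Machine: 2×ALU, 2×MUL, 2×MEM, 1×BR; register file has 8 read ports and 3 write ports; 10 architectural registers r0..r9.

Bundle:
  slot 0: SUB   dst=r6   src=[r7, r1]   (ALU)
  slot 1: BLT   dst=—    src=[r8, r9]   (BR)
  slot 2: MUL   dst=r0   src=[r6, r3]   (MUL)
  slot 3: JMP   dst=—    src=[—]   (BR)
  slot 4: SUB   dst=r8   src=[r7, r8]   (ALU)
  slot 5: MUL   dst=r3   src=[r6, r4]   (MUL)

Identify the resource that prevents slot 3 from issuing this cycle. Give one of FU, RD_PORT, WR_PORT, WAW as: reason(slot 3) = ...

reason(slot 3) = FU

  0. ALU→r6 ⇒ go  {1A/2Mu/2Ld/1B | 6r 2w}
  1. BR ⇒ go  {1A/2Mu/2Ld/0B | 4r 2w}
  2. MUL→r0 ⇒ go  {1A/1Mu/2Ld/0B | 2r 1w}
  3. BR ⇒ no(FU)  {1A/1Mu/2Ld/0B | 2r 1w}
  4. ALU→r8 ⇒ go  {0A/1Mu/2Ld/0B | 0r 0w}
  5. MUL→r3 ⇒ no(RD_PORT)  {0A/1Mu/2Ld/0B | 0r 0w}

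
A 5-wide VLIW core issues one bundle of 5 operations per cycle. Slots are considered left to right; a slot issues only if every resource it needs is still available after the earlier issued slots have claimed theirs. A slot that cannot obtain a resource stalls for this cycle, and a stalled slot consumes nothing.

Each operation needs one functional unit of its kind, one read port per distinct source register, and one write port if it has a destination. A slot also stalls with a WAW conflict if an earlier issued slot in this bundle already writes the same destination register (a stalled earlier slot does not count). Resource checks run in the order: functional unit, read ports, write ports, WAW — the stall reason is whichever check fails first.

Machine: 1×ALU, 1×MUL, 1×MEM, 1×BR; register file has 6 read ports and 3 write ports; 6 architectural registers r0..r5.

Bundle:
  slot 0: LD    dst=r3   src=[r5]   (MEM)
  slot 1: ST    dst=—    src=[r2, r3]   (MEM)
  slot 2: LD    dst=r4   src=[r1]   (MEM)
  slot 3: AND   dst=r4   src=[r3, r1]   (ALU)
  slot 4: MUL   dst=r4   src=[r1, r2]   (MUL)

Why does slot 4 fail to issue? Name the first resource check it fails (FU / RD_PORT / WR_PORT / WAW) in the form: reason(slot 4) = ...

  0. MEM→r3 ⇒ go  {1A/1Mu/0Ld/1B | 5r 2w}
  1. MEM ⇒ no(FU)  {1A/1Mu/0Ld/1B | 5r 2w}
  2. MEM→r4 ⇒ no(FU)  {1A/1Mu/0Ld/1B | 5r 2w}
  3. ALU→r4 ⇒ go  {0A/1Mu/0Ld/1B | 3r 1w}
  4. MUL→r4 ⇒ no(WAW)  {0A/1Mu/0Ld/1B | 3r 1w}

reason(slot 4) = WAW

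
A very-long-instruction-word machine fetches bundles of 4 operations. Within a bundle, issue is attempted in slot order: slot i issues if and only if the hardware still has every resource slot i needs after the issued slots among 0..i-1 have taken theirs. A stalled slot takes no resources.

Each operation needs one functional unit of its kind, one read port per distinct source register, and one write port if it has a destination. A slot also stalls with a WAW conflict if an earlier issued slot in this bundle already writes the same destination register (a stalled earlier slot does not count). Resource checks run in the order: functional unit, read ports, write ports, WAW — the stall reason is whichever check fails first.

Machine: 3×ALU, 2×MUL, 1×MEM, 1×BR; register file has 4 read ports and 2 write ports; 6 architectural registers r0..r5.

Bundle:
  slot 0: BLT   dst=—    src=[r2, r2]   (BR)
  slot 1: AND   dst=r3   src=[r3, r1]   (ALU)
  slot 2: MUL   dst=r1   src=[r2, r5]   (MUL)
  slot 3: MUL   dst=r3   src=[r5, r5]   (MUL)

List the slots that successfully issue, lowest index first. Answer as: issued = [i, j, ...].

issued = [0, 1]

#0 BR src=r2,r2 dispatched  <A:3 Mu:2 Ld:1 B:0 rd:3 wr:2>
#1 ALU src=r3,r1 dispatched  <A:2 Mu:2 Ld:1 B:0 rd:1 wr:1>
#2 MUL src=r2,r5 held:RD_PORT  <A:2 Mu:2 Ld:1 B:0 rd:1 wr:1>
#3 MUL src=r5,r5 held:WAW  <A:2 Mu:2 Ld:1 B:0 rd:1 wr:1>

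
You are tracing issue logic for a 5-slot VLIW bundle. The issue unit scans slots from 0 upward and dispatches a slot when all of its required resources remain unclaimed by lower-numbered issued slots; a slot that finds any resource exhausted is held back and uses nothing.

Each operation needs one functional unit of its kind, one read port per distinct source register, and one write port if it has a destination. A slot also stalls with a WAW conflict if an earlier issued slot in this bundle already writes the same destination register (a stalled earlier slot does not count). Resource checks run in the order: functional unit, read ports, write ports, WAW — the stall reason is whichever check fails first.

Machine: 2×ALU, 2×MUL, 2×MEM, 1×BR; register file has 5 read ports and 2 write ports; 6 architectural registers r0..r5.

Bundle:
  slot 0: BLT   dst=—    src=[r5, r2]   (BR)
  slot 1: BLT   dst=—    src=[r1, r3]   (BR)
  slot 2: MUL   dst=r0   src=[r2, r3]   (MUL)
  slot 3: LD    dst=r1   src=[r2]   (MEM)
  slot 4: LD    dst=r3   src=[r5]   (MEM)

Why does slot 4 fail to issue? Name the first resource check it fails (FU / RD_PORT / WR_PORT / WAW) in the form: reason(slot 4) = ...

reason(slot 4) = RD_PORT

#0 BR src=r5,r2 dispatched  <A:2 Mu:2 Ld:2 B:0 rd:3 wr:2>
#1 BR src=r1,r3 held:FU  <A:2 Mu:2 Ld:2 B:0 rd:3 wr:2>
#2 MUL src=r2,r3 dispatched  <A:2 Mu:1 Ld:2 B:0 rd:1 wr:1>
#3 MEM src=r2 dispatched  <A:2 Mu:1 Ld:1 B:0 rd:0 wr:0>
#4 MEM src=r5 held:RD_PORT  <A:2 Mu:1 Ld:1 B:0 rd:0 wr:0>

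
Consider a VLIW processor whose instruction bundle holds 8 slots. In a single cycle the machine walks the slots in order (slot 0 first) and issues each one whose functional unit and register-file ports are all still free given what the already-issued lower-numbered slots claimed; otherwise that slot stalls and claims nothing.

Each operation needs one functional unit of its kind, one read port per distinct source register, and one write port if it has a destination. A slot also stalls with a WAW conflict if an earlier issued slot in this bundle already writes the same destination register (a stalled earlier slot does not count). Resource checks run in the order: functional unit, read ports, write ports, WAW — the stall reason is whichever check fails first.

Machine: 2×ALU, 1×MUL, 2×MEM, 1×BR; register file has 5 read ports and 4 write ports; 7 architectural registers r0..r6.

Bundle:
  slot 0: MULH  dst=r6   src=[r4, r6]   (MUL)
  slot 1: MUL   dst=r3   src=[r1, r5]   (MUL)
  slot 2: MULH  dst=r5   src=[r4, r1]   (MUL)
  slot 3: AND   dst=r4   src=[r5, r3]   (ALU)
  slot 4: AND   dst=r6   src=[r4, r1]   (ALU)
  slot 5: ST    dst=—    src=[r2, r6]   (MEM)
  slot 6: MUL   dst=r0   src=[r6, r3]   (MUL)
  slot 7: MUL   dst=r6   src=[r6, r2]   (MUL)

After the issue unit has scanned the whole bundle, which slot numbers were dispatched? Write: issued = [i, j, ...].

  0. MUL→r6 ⇒ go  {2A/0Mu/2Ld/1B | 3r 3w}
  1. MUL→r3 ⇒ no(FU)  {2A/0Mu/2Ld/1B | 3r 3w}
  2. MUL→r5 ⇒ no(FU)  {2A/0Mu/2Ld/1B | 3r 3w}
  3. ALU→r4 ⇒ go  {1A/0Mu/2Ld/1B | 1r 2w}
  4. ALU→r6 ⇒ no(RD_PORT)  {1A/0Mu/2Ld/1B | 1r 2w}
  5. MEM ⇒ no(RD_PORT)  {1A/0Mu/2Ld/1B | 1r 2w}
  6. MUL→r0 ⇒ no(FU)  {1A/0Mu/2Ld/1B | 1r 2w}
  7. MUL→r6 ⇒ no(FU)  {1A/0Mu/2Ld/1B | 1r 2w}

issued = [0, 3]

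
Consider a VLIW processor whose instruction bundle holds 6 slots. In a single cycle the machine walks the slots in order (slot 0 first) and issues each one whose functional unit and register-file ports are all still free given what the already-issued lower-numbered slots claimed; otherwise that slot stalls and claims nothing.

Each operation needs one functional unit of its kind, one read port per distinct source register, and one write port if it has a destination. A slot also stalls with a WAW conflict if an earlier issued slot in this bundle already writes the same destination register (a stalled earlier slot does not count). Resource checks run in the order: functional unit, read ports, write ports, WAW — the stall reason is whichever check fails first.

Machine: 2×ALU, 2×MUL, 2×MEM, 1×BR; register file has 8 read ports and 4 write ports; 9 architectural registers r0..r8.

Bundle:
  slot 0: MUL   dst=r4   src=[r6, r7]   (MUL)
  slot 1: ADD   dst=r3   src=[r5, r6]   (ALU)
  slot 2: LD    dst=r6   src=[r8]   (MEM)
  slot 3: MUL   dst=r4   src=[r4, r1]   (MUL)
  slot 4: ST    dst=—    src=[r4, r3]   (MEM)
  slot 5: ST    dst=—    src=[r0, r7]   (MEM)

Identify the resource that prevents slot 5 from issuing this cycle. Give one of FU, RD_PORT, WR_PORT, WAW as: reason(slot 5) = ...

#0 MUL src=r6,r7 dispatched  <A:2 Mu:1 Ld:2 B:1 rd:6 wr:3>
#1 ALU src=r5,r6 dispatched  <A:1 Mu:1 Ld:2 B:1 rd:4 wr:2>
#2 MEM src=r8 dispatched  <A:1 Mu:1 Ld:1 B:1 rd:3 wr:1>
#3 MUL src=r4,r1 held:WAW  <A:1 Mu:1 Ld:1 B:1 rd:3 wr:1>
#4 MEM src=r4,r3 dispatched  <A:1 Mu:1 Ld:0 B:1 rd:1 wr:1>
#5 MEM src=r0,r7 held:FU  <A:1 Mu:1 Ld:0 B:1 rd:1 wr:1>

reason(slot 5) = FU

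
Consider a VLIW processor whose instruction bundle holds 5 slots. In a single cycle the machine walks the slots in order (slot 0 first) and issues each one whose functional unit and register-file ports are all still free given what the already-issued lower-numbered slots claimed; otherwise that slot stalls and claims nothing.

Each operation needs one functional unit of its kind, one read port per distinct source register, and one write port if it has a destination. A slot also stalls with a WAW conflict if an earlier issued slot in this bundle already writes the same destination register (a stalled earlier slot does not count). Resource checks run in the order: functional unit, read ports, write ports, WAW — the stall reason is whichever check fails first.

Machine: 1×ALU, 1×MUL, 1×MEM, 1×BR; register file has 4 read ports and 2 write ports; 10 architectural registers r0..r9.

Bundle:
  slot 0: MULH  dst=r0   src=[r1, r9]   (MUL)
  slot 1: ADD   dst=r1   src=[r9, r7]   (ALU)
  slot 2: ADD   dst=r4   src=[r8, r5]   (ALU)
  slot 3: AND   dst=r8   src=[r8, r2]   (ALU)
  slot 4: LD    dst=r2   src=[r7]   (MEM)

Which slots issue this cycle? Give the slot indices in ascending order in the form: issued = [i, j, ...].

[0] MUL needs rd=2 wr=1: ok; after: ALU=1 MUL=0 MEM=1 BR=1, R=2, W=1
[1] ALU needs rd=2 wr=1: ok; after: ALU=0 MUL=0 MEM=1 BR=1, R=0, W=0
[2] ALU needs rd=2 wr=1: FU; after: ALU=0 MUL=0 MEM=1 BR=1, R=0, W=0
[3] ALU needs rd=2 wr=1: FU; after: ALU=0 MUL=0 MEM=1 BR=1, R=0, W=0
[4] MEM needs rd=1 wr=1: RD_PORT; after: ALU=0 MUL=0 MEM=1 BR=1, R=0, W=0

issued = [0, 1]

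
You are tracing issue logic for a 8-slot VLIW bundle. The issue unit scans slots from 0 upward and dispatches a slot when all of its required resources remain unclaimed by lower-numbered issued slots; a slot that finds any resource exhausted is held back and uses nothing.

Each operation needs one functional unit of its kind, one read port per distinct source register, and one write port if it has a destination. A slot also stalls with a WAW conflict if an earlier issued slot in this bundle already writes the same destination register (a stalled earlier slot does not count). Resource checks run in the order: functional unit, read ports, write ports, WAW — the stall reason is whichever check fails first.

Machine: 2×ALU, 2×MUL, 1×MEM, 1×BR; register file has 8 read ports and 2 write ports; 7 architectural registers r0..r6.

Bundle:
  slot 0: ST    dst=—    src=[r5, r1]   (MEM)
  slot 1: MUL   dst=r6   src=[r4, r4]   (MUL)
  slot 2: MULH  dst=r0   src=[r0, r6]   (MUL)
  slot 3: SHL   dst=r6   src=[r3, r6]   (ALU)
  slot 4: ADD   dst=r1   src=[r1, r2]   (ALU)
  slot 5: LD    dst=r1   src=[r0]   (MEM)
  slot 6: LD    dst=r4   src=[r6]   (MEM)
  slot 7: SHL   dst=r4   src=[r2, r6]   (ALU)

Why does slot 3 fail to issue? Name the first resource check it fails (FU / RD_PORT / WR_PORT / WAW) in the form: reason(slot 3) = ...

(0) want 1×MEM +2rd +0wr — yes → AL2|MU2|ME0|BR1|rd6|wr2
(1) want 1×MUL +1rd +1wr — yes → AL2|MU1|ME0|BR1|rd5|wr1
(2) want 1×MUL +2rd +1wr — yes → AL2|MU0|ME0|BR1|rd3|wr0
(3) want 1×ALU +2rd +1wr — WR_PORT → AL2|MU0|ME0|BR1|rd3|wr0
(4) want 1×ALU +2rd +1wr — WR_PORT → AL2|MU0|ME0|BR1|rd3|wr0
(5) want 1×MEM +1rd +1wr — FU → AL2|MU0|ME0|BR1|rd3|wr0
(6) want 1×MEM +1rd +1wr — FU → AL2|MU0|ME0|BR1|rd3|wr0
(7) want 1×ALU +2rd +1wr — WR_PORT → AL2|MU0|ME0|BR1|rd3|wr0

reason(slot 3) = WR_PORT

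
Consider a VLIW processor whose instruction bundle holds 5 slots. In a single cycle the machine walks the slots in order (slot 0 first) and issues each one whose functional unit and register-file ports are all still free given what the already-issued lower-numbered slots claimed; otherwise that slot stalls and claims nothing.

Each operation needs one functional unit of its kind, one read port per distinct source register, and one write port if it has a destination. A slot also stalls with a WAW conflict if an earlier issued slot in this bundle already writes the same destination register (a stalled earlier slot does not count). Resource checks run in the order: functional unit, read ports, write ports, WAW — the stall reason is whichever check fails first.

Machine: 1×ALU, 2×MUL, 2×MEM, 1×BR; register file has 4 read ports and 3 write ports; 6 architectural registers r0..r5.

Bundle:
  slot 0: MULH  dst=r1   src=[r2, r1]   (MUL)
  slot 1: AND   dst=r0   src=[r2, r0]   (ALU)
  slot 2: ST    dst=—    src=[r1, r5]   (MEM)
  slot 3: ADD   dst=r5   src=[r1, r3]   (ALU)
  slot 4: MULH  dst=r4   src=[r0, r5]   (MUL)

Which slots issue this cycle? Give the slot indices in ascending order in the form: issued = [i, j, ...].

[0] MUL needs rd=2 wr=1: ok; after: ALU=1 MUL=1 MEM=2 BR=1, R=2, W=2
[1] ALU needs rd=2 wr=1: ok; after: ALU=0 MUL=1 MEM=2 BR=1, R=0, W=1
[2] MEM needs rd=2 wr=0: RD_PORT; after: ALU=0 MUL=1 MEM=2 BR=1, R=0, W=1
[3] ALU needs rd=2 wr=1: FU; after: ALU=0 MUL=1 MEM=2 BR=1, R=0, W=1
[4] MUL needs rd=2 wr=1: RD_PORT; after: ALU=0 MUL=1 MEM=2 BR=1, R=0, W=1

issued = [0, 1]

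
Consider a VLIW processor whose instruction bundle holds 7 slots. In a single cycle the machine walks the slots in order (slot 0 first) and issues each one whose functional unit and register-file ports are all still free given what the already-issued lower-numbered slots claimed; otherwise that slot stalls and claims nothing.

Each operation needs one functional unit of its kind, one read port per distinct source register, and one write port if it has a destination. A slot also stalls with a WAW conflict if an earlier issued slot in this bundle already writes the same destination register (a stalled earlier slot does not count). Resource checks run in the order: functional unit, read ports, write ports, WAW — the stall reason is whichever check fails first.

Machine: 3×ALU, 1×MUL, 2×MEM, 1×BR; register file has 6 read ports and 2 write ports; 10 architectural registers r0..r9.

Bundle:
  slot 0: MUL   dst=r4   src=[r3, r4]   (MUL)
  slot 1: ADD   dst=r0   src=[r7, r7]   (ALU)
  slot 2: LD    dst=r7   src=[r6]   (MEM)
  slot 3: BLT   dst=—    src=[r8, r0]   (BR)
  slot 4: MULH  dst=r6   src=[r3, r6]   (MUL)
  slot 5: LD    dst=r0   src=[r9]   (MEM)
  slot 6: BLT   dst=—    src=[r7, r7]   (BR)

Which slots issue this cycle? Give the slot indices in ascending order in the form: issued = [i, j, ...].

slot 0 (MUL): ISSUE — free A3,Mu0,Ld2,B1 rp4 wp1
slot 1 (ALU): ISSUE — free A2,Mu0,Ld2,B1 rp3 wp0
slot 2 (MEM): stall WR_PORT — free A2,Mu0,Ld2,B1 rp3 wp0
slot 3 (BR): ISSUE — free A2,Mu0,Ld2,B0 rp1 wp0
slot 4 (MUL): stall FU — free A2,Mu0,Ld2,B0 rp1 wp0
slot 5 (MEM): stall WR_PORT — free A2,Mu0,Ld2,B0 rp1 wp0
slot 6 (BR): stall FU — free A2,Mu0,Ld2,B0 rp1 wp0

issued = [0, 1, 3]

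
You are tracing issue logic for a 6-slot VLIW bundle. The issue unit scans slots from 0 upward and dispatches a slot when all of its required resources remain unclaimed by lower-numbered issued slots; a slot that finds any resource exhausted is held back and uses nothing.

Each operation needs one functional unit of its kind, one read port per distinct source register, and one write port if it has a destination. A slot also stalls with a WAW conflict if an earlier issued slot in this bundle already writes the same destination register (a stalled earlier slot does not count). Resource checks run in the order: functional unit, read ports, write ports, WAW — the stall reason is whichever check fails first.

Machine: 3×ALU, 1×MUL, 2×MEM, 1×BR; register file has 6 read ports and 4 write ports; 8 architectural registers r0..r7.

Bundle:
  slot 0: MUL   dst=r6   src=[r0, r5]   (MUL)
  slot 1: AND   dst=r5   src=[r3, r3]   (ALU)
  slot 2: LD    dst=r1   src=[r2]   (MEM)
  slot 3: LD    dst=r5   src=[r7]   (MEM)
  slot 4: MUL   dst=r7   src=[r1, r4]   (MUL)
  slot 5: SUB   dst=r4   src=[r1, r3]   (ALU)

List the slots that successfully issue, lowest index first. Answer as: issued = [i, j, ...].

(0) want 1×MUL +2rd +1wr — yes → AL3|MU0|ME2|BR1|rd4|wr3
(1) want 1×ALU +1rd +1wr — yes → AL2|MU0|ME2|BR1|rd3|wr2
(2) want 1×MEM +1rd +1wr — yes → AL2|MU0|ME1|BR1|rd2|wr1
(3) want 1×MEM +1rd +1wr — WAW → AL2|MU0|ME1|BR1|rd2|wr1
(4) want 1×MUL +2rd +1wr — FU → AL2|MU0|ME1|BR1|rd2|wr1
(5) want 1×ALU +2rd +1wr — yes → AL1|MU0|ME1|BR1|rd0|wr0

issued = [0, 1, 2, 5]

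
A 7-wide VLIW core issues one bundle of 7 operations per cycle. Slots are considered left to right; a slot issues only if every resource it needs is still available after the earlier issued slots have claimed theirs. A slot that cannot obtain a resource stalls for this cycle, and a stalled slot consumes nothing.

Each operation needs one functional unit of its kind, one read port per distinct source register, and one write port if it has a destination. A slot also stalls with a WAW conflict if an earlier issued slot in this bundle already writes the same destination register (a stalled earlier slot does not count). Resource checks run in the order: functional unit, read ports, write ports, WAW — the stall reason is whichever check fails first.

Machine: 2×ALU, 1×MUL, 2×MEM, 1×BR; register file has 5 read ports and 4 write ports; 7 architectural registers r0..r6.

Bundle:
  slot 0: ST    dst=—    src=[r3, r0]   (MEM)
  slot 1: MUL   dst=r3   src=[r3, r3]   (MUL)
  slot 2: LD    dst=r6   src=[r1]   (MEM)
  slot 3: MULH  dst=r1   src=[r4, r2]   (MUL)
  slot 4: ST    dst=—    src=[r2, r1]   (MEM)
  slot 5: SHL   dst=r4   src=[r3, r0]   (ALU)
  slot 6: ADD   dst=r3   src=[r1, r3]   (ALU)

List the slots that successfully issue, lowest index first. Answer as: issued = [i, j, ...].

issued = [0, 1, 2]

(0) want 1×MEM +2rd +0wr — yes → AL2|MU1|ME1|BR1|rd3|wr4
(1) want 1×MUL +1rd +1wr — yes → AL2|MU0|ME1|BR1|rd2|wr3
(2) want 1×MEM +1rd +1wr — yes → AL2|MU0|ME0|BR1|rd1|wr2
(3) want 1×MUL +2rd +1wr — FU → AL2|MU0|ME0|BR1|rd1|wr2
(4) want 1×MEM +2rd +0wr — FU → AL2|MU0|ME0|BR1|rd1|wr2
(5) want 1×ALU +2rd +1wr — RD_PORT → AL2|MU0|ME0|BR1|rd1|wr2
(6) want 1×ALU +2rd +1wr — RD_PORT → AL2|MU0|ME0|BR1|rd1|wr2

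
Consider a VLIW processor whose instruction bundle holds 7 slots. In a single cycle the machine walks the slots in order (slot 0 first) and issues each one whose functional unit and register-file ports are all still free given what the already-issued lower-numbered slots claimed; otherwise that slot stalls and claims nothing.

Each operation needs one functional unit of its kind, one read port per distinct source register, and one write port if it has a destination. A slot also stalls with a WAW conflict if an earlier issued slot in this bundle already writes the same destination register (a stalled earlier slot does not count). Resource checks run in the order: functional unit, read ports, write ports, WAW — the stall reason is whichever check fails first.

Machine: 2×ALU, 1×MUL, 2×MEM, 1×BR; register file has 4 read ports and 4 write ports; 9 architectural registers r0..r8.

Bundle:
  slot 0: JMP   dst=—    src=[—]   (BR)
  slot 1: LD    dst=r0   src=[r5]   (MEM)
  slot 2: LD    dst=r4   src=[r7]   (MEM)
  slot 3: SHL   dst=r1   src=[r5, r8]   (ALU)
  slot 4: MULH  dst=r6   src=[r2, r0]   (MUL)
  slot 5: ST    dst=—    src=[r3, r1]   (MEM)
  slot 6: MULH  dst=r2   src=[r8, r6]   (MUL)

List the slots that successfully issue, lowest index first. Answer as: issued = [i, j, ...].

  0. BR ⇒ go  {2A/1Mu/2Ld/0B | 4r 4w}
  1. MEM→r0 ⇒ go  {2A/1Mu/1Ld/0B | 3r 3w}
  2. MEM→r4 ⇒ go  {2A/1Mu/0Ld/0B | 2r 2w}
  3. ALU→r1 ⇒ go  {1A/1Mu/0Ld/0B | 0r 1w}
  4. MUL→r6 ⇒ no(RD_PORT)  {1A/1Mu/0Ld/0B | 0r 1w}
  5. MEM ⇒ no(FU)  {1A/1Mu/0Ld/0B | 0r 1w}
  6. MUL→r2 ⇒ no(RD_PORT)  {1A/1Mu/0Ld/0B | 0r 1w}

issued = [0, 1, 2, 3]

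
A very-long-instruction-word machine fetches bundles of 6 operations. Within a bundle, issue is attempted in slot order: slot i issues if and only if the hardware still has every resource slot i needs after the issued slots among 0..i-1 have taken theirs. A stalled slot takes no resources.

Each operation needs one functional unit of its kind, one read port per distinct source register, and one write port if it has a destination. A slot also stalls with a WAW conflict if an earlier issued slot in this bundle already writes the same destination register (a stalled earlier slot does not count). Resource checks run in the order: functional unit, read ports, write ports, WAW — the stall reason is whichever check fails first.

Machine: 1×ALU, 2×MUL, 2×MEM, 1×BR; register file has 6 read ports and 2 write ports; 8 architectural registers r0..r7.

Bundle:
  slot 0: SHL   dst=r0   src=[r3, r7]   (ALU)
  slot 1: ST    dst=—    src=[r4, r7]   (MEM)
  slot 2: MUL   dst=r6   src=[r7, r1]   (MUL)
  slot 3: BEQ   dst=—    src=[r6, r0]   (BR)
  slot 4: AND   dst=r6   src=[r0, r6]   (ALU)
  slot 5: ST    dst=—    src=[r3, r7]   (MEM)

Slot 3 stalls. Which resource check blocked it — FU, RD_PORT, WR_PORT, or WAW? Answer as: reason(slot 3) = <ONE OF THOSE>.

reason(slot 3) = RD_PORT

(0) want 1×ALU +2rd +1wr — yes → AL0|MU2|ME2|BR1|rd4|wr1
(1) want 1×MEM +2rd +0wr — yes → AL0|MU2|ME1|BR1|rd2|wr1
(2) want 1×MUL +2rd +1wr — yes → AL0|MU1|ME1|BR1|rd0|wr0
(3) want 1×BR +2rd +0wr — RD_PORT → AL0|MU1|ME1|BR1|rd0|wr0
(4) want 1×ALU +2rd +1wr — FU → AL0|MU1|ME1|BR1|rd0|wr0
(5) want 1×MEM +2rd +0wr — RD_PORT → AL0|MU1|ME1|BR1|rd0|wr0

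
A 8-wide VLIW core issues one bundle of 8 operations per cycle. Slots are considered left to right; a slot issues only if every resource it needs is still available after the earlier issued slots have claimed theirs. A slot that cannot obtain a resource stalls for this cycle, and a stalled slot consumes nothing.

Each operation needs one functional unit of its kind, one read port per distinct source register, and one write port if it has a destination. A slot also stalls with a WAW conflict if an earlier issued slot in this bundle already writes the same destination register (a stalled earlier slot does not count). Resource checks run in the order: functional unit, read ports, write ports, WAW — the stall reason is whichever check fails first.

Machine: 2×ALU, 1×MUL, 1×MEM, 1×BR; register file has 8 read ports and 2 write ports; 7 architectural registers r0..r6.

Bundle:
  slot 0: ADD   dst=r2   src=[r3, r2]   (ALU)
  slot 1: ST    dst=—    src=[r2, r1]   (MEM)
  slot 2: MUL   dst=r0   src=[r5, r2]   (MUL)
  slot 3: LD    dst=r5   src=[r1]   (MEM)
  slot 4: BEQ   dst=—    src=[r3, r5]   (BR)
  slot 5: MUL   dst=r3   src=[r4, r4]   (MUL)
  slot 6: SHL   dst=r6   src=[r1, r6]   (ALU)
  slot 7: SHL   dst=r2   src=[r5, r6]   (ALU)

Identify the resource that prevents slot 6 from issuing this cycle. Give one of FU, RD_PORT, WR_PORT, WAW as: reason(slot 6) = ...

[0] ALU needs rd=2 wr=1: ok; after: ALU=1 MUL=1 MEM=1 BR=1, R=6, W=1
[1] MEM needs rd=2 wr=0: ok; after: ALU=1 MUL=1 MEM=0 BR=1, R=4, W=1
[2] MUL needs rd=2 wr=1: ok; after: ALU=1 MUL=0 MEM=0 BR=1, R=2, W=0
[3] MEM needs rd=1 wr=1: FU; after: ALU=1 MUL=0 MEM=0 BR=1, R=2, W=0
[4] BR needs rd=2 wr=0: ok; after: ALU=1 MUL=0 MEM=0 BR=0, R=0, W=0
[5] MUL needs rd=1 wr=1: FU; after: ALU=1 MUL=0 MEM=0 BR=0, R=0, W=0
[6] ALU needs rd=2 wr=1: RD_PORT; after: ALU=1 MUL=0 MEM=0 BR=0, R=0, W=0
[7] ALU needs rd=2 wr=1: RD_PORT; after: ALU=1 MUL=0 MEM=0 BR=0, R=0, W=0

reason(slot 6) = RD_PORT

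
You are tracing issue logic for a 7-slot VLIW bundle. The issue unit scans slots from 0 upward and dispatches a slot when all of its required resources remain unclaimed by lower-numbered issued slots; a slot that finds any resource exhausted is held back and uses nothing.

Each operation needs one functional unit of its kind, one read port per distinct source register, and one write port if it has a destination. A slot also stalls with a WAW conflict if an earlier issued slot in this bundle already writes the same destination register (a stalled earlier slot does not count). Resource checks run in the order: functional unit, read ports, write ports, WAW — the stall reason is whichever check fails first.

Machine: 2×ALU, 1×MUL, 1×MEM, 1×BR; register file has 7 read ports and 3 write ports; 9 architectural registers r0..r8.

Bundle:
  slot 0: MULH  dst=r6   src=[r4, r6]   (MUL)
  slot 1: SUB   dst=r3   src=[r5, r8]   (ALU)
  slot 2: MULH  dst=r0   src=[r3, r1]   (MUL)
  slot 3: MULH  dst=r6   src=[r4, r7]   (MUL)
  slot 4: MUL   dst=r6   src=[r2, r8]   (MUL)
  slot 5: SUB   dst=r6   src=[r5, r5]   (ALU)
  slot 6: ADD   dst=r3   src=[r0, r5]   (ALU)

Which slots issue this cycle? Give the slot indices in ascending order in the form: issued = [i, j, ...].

issued = [0, 1]

slot 0 (MUL): ISSUE — free A2,Mu0,Ld1,B1 rp5 wp2
slot 1 (ALU): ISSUE — free A1,Mu0,Ld1,B1 rp3 wp1
slot 2 (MUL): stall FU — free A1,Mu0,Ld1,B1 rp3 wp1
slot 3 (MUL): stall FU — free A1,Mu0,Ld1,B1 rp3 wp1
slot 4 (MUL): stall FU — free A1,Mu0,Ld1,B1 rp3 wp1
slot 5 (ALU): stall WAW — free A1,Mu0,Ld1,B1 rp3 wp1
slot 6 (ALU): stall WAW — free A1,Mu0,Ld1,B1 rp3 wp1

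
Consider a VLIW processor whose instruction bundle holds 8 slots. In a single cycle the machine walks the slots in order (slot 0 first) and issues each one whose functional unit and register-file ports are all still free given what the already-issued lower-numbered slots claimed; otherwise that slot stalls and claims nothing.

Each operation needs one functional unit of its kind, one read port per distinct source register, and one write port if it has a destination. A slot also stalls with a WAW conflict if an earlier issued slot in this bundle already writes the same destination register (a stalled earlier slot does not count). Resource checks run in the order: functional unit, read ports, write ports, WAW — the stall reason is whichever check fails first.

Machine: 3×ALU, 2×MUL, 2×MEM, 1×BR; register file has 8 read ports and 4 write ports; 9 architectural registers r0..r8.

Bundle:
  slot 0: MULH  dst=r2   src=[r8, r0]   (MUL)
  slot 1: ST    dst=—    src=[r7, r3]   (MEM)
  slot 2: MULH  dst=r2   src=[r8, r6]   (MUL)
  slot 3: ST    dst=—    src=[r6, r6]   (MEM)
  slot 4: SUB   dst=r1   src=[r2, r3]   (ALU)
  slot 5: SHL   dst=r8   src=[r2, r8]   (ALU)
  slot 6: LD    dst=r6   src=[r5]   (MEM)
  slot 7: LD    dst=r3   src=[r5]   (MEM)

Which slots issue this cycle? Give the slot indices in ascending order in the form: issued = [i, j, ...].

  0. MUL→r2 ⇒ go  {3A/1Mu/2Ld/1B | 6r 3w}
  1. MEM ⇒ go  {3A/1Mu/1Ld/1B | 4r 3w}
  2. MUL→r2 ⇒ no(WAW)  {3A/1Mu/1Ld/1B | 4r 3w}
  3. MEM ⇒ go  {3A/1Mu/0Ld/1B | 3r 3w}
  4. ALU→r1 ⇒ go  {2A/1Mu/0Ld/1B | 1r 2w}
  5. ALU→r8 ⇒ no(RD_PORT)  {2A/1Mu/0Ld/1B | 1r 2w}
  6. MEM→r6 ⇒ no(FU)  {2A/1Mu/0Ld/1B | 1r 2w}
  7. MEM→r3 ⇒ no(FU)  {2A/1Mu/0Ld/1B | 1r 2w}

issued = [0, 1, 3, 4]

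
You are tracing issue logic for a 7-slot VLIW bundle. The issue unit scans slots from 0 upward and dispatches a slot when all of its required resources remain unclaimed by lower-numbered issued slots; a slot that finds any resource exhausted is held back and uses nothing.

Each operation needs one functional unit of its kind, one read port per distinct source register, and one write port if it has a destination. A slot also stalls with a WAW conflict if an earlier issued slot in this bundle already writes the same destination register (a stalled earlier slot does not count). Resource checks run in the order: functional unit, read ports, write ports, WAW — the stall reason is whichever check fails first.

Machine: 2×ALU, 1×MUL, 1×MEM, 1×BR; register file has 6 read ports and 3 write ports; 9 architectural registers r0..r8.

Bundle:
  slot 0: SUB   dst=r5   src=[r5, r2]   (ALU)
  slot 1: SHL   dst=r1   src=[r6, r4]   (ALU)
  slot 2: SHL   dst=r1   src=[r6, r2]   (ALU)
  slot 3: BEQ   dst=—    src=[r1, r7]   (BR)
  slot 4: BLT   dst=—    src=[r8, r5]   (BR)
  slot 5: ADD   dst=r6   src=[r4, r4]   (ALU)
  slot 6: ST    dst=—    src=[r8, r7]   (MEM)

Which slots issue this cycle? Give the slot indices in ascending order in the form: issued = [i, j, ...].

  0. ALU→r5 ⇒ go  {1A/1Mu/1Ld/1B | 4r 2w}
  1. ALU→r1 ⇒ go  {0A/1Mu/1Ld/1B | 2r 1w}
  2. ALU→r1 ⇒ no(FU)  {0A/1Mu/1Ld/1B | 2r 1w}
  3. BR ⇒ go  {0A/1Mu/1Ld/0B | 0r 1w}
  4. BR ⇒ no(FU)  {0A/1Mu/1Ld/0B | 0r 1w}
  5. ALU→r6 ⇒ no(FU)  {0A/1Mu/1Ld/0B | 0r 1w}
  6. MEM ⇒ no(RD_PORT)  {0A/1Mu/1Ld/0B | 0r 1w}

issued = [0, 1, 3]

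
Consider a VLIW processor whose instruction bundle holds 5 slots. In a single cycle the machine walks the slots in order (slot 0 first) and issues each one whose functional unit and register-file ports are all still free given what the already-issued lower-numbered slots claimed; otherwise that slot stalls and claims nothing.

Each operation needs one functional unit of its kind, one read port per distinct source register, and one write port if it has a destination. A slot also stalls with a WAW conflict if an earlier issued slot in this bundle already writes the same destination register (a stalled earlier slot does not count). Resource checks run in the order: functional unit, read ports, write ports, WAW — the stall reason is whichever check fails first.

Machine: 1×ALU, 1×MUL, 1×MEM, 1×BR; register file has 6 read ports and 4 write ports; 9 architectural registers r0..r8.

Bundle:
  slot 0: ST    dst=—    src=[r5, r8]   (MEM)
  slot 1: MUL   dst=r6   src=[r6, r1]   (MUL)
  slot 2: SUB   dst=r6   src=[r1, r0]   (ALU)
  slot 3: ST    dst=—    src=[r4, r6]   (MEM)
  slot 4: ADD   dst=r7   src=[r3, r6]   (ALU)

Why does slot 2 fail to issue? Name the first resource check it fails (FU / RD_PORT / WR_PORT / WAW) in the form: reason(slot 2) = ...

  0. MEM ⇒ go  {1A/1Mu/0Ld/1B | 4r 4w}
  1. MUL→r6 ⇒ go  {1A/0Mu/0Ld/1B | 2r 3w}
  2. ALU→r6 ⇒ no(WAW)  {1A/0Mu/0Ld/1B | 2r 3w}
  3. MEM ⇒ no(FU)  {1A/0Mu/0Ld/1B | 2r 3w}
  4. ALU→r7 ⇒ go  {0A/0Mu/0Ld/1B | 0r 2w}

reason(slot 2) = WAW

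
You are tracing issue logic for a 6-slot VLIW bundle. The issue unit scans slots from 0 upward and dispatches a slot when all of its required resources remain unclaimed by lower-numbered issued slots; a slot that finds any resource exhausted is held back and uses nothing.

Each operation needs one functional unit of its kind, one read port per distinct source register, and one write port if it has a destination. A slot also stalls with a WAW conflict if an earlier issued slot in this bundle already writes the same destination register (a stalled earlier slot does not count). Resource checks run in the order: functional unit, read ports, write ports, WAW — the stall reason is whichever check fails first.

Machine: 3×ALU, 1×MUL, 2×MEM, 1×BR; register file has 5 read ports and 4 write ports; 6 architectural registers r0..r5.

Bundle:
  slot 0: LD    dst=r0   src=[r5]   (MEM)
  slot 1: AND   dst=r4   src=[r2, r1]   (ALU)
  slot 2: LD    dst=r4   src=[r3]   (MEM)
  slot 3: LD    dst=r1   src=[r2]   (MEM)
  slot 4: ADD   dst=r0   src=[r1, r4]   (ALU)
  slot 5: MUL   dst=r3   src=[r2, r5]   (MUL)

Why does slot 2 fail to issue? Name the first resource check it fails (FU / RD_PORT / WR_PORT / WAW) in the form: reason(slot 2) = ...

slot 0 (MEM): ISSUE — free A3,Mu1,Ld1,B1 rp4 wp3
slot 1 (ALU): ISSUE — free A2,Mu1,Ld1,B1 rp2 wp2
slot 2 (MEM): stall WAW — free A2,Mu1,Ld1,B1 rp2 wp2
slot 3 (MEM): ISSUE — free A2,Mu1,Ld0,B1 rp1 wp1
slot 4 (ALU): stall RD_PORT — free A2,Mu1,Ld0,B1 rp1 wp1
slot 5 (MUL): stall RD_PORT — free A2,Mu1,Ld0,B1 rp1 wp1

reason(slot 2) = WAW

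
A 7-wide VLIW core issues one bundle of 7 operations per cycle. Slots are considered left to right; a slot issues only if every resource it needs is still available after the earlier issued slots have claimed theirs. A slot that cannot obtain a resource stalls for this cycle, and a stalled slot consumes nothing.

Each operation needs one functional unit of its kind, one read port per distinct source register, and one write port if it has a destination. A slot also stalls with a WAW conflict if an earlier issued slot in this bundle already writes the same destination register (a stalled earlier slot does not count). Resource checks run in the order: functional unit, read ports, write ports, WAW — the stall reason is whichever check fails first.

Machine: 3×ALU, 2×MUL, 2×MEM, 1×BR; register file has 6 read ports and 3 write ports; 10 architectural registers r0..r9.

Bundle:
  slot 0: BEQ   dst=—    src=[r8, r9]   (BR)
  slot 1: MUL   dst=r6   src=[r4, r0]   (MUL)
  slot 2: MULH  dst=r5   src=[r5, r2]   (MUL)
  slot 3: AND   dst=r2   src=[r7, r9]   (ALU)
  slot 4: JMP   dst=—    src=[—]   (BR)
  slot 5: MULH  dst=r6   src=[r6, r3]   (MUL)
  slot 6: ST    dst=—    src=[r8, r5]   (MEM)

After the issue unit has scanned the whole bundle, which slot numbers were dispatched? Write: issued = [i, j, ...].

  0. BR ⇒ go  {3A/2Mu/2Ld/0B | 4r 3w}
  1. MUL→r6 ⇒ go  {3A/1Mu/2Ld/0B | 2r 2w}
  2. MUL→r5 ⇒ go  {3A/0Mu/2Ld/0B | 0r 1w}
  3. ALU→r2 ⇒ no(RD_PORT)  {3A/0Mu/2Ld/0B | 0r 1w}
  4. BR ⇒ no(FU)  {3A/0Mu/2Ld/0B | 0r 1w}
  5. MUL→r6 ⇒ no(FU)  {3A/0Mu/2Ld/0B | 0r 1w}
  6. MEM ⇒ no(RD_PORT)  {3A/0Mu/2Ld/0B | 0r 1w}

issued = [0, 1, 2]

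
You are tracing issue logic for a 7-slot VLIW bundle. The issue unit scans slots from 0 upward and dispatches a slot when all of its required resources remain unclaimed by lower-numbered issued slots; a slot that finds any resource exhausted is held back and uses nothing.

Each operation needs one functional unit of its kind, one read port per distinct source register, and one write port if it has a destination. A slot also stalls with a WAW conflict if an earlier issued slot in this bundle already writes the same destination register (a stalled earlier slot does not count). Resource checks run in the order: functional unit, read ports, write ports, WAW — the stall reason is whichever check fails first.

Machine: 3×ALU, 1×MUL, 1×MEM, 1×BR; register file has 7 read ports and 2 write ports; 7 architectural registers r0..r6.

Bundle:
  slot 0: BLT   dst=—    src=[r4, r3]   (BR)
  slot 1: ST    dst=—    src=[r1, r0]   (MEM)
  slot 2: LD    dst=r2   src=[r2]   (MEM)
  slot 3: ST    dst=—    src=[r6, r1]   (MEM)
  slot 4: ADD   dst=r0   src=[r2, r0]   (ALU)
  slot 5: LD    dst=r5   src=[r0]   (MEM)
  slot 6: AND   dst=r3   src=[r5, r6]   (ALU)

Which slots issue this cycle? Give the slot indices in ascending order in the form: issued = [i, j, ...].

slot 0 (BR): ISSUE — free A3,Mu1,Ld1,B0 rp5 wp2
slot 1 (MEM): ISSUE — free A3,Mu1,Ld0,B0 rp3 wp2
slot 2 (MEM): stall FU — free A3,Mu1,Ld0,B0 rp3 wp2
slot 3 (MEM): stall FU — free A3,Mu1,Ld0,B0 rp3 wp2
slot 4 (ALU): ISSUE — free A2,Mu1,Ld0,B0 rp1 wp1
slot 5 (MEM): stall FU — free A2,Mu1,Ld0,B0 rp1 wp1
slot 6 (ALU): stall RD_PORT — free A2,Mu1,Ld0,B0 rp1 wp1

issued = [0, 1, 4]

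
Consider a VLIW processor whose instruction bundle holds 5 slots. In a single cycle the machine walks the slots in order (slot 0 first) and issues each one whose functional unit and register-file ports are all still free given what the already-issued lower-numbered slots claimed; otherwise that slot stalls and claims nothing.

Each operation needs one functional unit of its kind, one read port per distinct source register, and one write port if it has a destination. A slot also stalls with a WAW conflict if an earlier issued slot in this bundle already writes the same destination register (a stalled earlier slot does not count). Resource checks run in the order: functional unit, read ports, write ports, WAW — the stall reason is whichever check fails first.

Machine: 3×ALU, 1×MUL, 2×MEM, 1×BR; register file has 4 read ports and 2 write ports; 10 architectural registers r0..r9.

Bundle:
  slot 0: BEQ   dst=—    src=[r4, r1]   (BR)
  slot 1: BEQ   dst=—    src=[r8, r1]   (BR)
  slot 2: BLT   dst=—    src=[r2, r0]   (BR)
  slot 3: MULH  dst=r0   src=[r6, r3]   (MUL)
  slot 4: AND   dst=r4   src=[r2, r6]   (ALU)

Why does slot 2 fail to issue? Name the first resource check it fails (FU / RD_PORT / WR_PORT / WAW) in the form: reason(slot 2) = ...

  0. BR ⇒ go  {3A/1Mu/2Ld/0B | 2r 2w}
  1. BR ⇒ no(FU)  {3A/1Mu/2Ld/0B | 2r 2w}
  2. BR ⇒ no(FU)  {3A/1Mu/2Ld/0B | 2r 2w}
  3. MUL→r0 ⇒ go  {3A/0Mu/2Ld/0B | 0r 1w}
  4. ALU→r4 ⇒ no(RD_PORT)  {3A/0Mu/2Ld/0B | 0r 1w}

reason(slot 2) = FU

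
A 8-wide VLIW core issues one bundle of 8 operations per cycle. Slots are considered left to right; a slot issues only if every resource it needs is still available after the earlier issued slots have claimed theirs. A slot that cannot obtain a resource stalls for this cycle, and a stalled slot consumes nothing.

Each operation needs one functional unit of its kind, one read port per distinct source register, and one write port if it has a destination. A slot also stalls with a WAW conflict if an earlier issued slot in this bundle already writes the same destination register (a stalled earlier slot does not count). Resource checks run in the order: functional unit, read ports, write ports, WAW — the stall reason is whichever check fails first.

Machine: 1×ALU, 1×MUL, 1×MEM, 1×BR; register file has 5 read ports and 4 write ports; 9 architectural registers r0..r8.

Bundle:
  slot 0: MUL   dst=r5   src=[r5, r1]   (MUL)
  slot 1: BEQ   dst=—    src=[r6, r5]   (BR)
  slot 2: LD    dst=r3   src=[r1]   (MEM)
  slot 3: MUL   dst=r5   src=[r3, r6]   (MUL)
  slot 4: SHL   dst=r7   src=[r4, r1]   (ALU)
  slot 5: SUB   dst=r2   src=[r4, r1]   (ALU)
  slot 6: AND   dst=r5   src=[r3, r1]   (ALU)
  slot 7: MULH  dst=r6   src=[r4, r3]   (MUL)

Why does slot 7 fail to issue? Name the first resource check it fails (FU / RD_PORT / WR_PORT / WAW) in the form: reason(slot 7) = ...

reason(slot 7) = FU

[0] MUL needs rd=2 wr=1: ok; after: ALU=1 MUL=0 MEM=1 BR=1, R=3, W=3
[1] BR needs rd=2 wr=0: ok; after: ALU=1 MUL=0 MEM=1 BR=0, R=1, W=3
[2] MEM needs rd=1 wr=1: ok; after: ALU=1 MUL=0 MEM=0 BR=0, R=0, W=2
[3] MUL needs rd=2 wr=1: FU; after: ALU=1 MUL=0 MEM=0 BR=0, R=0, W=2
[4] ALU needs rd=2 wr=1: RD_PORT; after: ALU=1 MUL=0 MEM=0 BR=0, R=0, W=2
[5] ALU needs rd=2 wr=1: RD_PORT; after: ALU=1 MUL=0 MEM=0 BR=0, R=0, W=2
[6] ALU needs rd=2 wr=1: RD_PORT; after: ALU=1 MUL=0 MEM=0 BR=0, R=0, W=2
[7] MUL needs rd=2 wr=1: FU; after: ALU=1 MUL=0 MEM=0 BR=0, R=0, W=2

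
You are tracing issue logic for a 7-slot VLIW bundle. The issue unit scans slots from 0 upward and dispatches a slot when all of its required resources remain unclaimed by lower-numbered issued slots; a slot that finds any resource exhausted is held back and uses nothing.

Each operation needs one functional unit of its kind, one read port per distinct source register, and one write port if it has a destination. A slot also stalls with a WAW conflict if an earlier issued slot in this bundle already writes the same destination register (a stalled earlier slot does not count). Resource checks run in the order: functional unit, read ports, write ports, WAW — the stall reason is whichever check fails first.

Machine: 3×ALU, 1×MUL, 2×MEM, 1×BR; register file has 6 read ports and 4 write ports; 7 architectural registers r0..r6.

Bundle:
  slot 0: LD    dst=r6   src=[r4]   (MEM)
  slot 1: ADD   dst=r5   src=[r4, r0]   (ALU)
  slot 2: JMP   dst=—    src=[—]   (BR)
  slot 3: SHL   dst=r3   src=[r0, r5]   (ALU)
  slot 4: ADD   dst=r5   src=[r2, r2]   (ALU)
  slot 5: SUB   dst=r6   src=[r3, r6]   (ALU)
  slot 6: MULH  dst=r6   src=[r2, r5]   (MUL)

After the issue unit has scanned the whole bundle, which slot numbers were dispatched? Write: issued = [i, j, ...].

issued = [0, 1, 2, 3]

slot 0 (MEM): ISSUE — free A3,Mu1,Ld1,B1 rp5 wp3
slot 1 (ALU): ISSUE — free A2,Mu1,Ld1,B1 rp3 wp2
slot 2 (BR): ISSUE — free A2,Mu1,Ld1,B0 rp3 wp2
slot 3 (ALU): ISSUE — free A1,Mu1,Ld1,B0 rp1 wp1
slot 4 (ALU): stall WAW — free A1,Mu1,Ld1,B0 rp1 wp1
slot 5 (ALU): stall RD_PORT — free A1,Mu1,Ld1,B0 rp1 wp1
slot 6 (MUL): stall RD_PORT — free A1,Mu1,Ld1,B0 rp1 wp1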